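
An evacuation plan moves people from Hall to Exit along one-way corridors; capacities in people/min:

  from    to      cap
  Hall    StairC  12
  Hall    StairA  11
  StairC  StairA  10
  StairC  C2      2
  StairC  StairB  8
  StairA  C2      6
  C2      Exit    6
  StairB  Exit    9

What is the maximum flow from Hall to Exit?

Augment Hall→StairC→C2→Exit: bottleneck 2, flow now 2.
Augment Hall→StairC→StairB→Exit: bottleneck 8, flow now 10.
Augment Hall→StairA→C2→Exit: bottleneck 4, flow now 14.
No augmenting path remains; maximum flow = 14.
In the residual graph, reachable from Hall: {Hall, StairC, StairA, C2}.
Min-cut edges: StairC→StairB (8), C2→Exit (6); capacity 8 + 6 = 14.
This cut is saturated, so no flow can exceed 14.

14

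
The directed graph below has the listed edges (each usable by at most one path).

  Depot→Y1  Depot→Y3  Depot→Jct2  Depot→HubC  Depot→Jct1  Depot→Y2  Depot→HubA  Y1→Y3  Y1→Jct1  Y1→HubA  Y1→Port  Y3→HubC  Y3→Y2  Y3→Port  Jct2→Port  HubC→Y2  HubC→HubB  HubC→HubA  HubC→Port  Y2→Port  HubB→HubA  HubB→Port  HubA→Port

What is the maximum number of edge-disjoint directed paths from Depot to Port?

6

Assign every edge capacity 1; by Menger, the answer equals the max flow.
Path Depot→Y1→Port (+1); total 1.
Path Depot→Y3→Port (+1); total 2.
Path Depot→Jct2→Port (+1); total 3.
Path Depot→HubC→Port (+1); total 4.
Path Depot→Y2→Port (+1); total 5.
Path Depot→HubA→Port (+1); total 6.
No residual Depot→Port path; max flow = 6.
Certifying cut of size 6: {Depot→HubA, Depot→HubC, Depot→Jct2, Depot→Y1, Depot→Y2, Depot→Y3}.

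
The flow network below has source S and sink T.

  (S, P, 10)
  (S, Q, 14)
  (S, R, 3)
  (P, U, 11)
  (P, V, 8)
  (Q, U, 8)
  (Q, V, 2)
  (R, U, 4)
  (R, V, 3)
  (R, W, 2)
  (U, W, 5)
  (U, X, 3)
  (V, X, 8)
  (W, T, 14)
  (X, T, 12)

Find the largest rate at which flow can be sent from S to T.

Augment S→R→W→T: bottleneck 2, flow now 2.
Augment S→P→U→W→T: bottleneck 5, flow now 7.
Augment S→P→U→X→T: bottleneck 3, flow now 10.
Augment S→P→V→X→T: bottleneck 2, flow now 12.
Augment S→Q→V→X→T: bottleneck 2, flow now 14.
Augment S→R→V→X→T: bottleneck 1, flow now 15.
Augment S→Q→U→P→V→X→T: bottleneck 3, flow now 18. (uses reverse residual edge)
No augmenting path remains; maximum flow = 18.
In the residual graph, reachable from S: {S, P, Q, R, U, V}.
Min-cut edges: R→W (2), U→W (5), U→X (3), V→X (8); capacity 2 + 5 + 3 + 8 = 18.
This cut is saturated, so no flow can exceed 18.

18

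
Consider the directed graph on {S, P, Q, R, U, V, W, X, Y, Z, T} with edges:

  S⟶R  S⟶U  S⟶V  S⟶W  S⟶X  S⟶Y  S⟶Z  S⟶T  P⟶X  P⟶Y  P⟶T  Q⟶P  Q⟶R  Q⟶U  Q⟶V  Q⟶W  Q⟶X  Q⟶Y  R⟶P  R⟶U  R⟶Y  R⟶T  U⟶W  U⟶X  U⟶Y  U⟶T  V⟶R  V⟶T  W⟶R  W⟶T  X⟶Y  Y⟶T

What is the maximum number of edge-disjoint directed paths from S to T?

Assign every edge capacity 1; by Menger, the answer equals the max flow.
Path S→T (+1); total 1.
Path S→R→T (+1); total 2.
Path S→U→T (+1); total 3.
Path S→V→T (+1); total 4.
Path S→W→T (+1); total 5.
Path S→Y→T (+1); total 6.
No residual S→T path; max flow = 6.
Certifying cut of size 6: {S→R, S→T, S→U, S→V, S→W, Y→T}.

6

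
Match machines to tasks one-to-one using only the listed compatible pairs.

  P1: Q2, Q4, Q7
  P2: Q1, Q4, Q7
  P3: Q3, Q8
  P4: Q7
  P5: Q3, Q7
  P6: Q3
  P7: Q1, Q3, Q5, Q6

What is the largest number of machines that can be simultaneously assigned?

6

Unit-capacity flow: source→left, listed edges, right→sink; max matching = max flow.
Augmenting path P1→Q2 (+1); matched 1.
Augmenting path P2→Q1 (+1); matched 2.
Augmenting path P3→Q3 (+1); matched 3.
Augmenting path P4→Q7 (+1); matched 4.
Augmenting path P7→Q5 (+1); matched 5.
Augmenting path P5→Q3→P3→Q8 (+1); matched 6.
No augmenting path remains; maximum matching = 6.
König certificate: {P1, P2, P3, P7, Q3, Q7} is a vertex cover of size 6 (every listed pair touches it), so no matching can be larger.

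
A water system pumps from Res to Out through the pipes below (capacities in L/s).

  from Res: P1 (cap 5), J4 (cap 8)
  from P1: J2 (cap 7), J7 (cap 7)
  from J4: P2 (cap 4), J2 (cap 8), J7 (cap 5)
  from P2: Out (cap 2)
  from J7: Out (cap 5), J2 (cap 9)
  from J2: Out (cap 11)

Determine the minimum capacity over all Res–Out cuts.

Augment Res→P1→J7→Out: bottleneck 5, flow now 5.
Augment Res→J4→P2→Out: bottleneck 2, flow now 7.
Augment Res→J4→J2→Out: bottleneck 6, flow now 13.
No augmenting path remains; maximum flow = 13.
By max-flow min-cut, the minimum cut capacity equals the max flow.
In the residual graph, reachable from Res: {Res}.
Min-cut edges: Res→P1 (5), Res→J4 (8); capacity 5 + 8 = 13.

13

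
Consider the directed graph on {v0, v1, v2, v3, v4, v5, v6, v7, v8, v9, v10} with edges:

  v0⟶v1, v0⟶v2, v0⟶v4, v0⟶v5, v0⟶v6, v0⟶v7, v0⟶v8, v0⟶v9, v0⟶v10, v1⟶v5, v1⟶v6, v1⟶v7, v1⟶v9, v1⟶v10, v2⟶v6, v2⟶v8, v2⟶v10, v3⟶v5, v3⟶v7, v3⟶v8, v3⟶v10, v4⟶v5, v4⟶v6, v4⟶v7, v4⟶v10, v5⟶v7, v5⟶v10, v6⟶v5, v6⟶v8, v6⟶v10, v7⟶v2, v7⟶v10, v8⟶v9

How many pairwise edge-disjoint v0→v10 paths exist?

7

Assign every edge capacity 1; by Menger, the answer equals the max flow.
Path v0→v10 (+1); total 1.
Path v0→v1→v10 (+1); total 2.
Path v0→v2→v10 (+1); total 3.
Path v0→v4→v10 (+1); total 4.
Path v0→v5→v10 (+1); total 5.
Path v0→v6→v10 (+1); total 6.
Path v0→v7→v10 (+1); total 7.
No residual v0→v10 path; max flow = 7.
Certifying cut of size 7: {v0→v1, v0→v10, v0→v2, v0→v4, v0→v5, v0→v6, v0→v7}.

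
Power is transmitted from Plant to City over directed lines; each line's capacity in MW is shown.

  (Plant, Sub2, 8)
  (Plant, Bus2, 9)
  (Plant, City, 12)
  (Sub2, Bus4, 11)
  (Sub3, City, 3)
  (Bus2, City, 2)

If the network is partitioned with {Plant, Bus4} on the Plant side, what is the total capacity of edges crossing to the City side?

29

Edges leaving {Plant, Bus4}: Plant→Sub2 (8), Plant→Bus2 (9), Plant→City (12).
Cut capacity = 8 + 9 + 12 = 29.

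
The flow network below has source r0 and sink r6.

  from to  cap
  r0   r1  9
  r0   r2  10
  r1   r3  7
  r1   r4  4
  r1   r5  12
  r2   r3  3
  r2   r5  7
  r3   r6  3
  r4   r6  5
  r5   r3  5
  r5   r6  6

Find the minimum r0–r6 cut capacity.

Augment r0→r1→r3→r6: bottleneck 3, flow now 3.
Augment r0→r1→r4→r6: bottleneck 4, flow now 7.
Augment r0→r1→r5→r6: bottleneck 2, flow now 9.
Augment r0→r2→r5→r6: bottleneck 4, flow now 13.
No augmenting path remains; maximum flow = 13.
By max-flow min-cut, the minimum cut capacity equals the max flow.
In the residual graph, reachable from r0: {r0, r1, r2, r3, r5}.
Min-cut edges: r1→r4 (4), r3→r6 (3), r5→r6 (6); capacity 4 + 3 + 6 = 13.

13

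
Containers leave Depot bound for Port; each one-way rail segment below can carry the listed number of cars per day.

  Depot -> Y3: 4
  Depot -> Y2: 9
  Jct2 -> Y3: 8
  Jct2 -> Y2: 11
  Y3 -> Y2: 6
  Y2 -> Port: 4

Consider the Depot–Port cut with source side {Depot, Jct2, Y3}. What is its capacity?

Edges leaving {Depot, Jct2, Y3}: Depot→Y2 (9), Jct2→Y2 (11), Y3→Y2 (6).
Cut capacity = 9 + 11 + 6 = 26.

26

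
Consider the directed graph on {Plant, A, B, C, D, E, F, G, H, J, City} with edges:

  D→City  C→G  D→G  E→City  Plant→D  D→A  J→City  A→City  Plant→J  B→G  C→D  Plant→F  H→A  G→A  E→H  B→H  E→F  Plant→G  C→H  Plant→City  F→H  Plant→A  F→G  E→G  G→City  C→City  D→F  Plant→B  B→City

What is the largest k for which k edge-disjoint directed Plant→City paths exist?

6

Assign every edge capacity 1; by Menger, the answer equals the max flow.
Path Plant→City (+1); total 1.
Path Plant→A→City (+1); total 2.
Path Plant→B→City (+1); total 3.
Path Plant→D→City (+1); total 4.
Path Plant→G→City (+1); total 5.
Path Plant→J→City (+1); total 6.
No residual Plant→City path; max flow = 6.
Certifying cut of size 6: {A→City, G→City, Plant→B, Plant→City, Plant→D, Plant→J}.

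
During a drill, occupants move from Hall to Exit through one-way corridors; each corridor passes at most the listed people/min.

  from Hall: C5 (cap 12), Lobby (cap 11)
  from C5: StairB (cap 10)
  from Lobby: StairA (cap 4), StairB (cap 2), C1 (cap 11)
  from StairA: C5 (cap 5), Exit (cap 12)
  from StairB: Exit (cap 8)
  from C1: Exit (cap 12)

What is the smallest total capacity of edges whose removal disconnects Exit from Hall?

Augment Hall→C5→StairB→Exit: bottleneck 8, flow now 8.
Augment Hall→Lobby→StairA→Exit: bottleneck 4, flow now 12.
Augment Hall→Lobby→C1→Exit: bottleneck 7, flow now 19.
No augmenting path remains; maximum flow = 19.
By max-flow min-cut, the minimum cut capacity equals the max flow.
In the residual graph, reachable from Hall: {Hall, C5, StairB}.
Min-cut edges: Hall→Lobby (11), StairB→Exit (8); capacity 11 + 8 = 19.

19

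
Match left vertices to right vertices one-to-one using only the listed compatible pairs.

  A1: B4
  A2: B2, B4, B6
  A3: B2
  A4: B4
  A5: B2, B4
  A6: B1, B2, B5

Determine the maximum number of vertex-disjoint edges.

Unit-capacity flow: source→left, listed edges, right→sink; max matching = max flow.
Augmenting path A1→B4 (+1); matched 1.
Augmenting path A2→B2 (+1); matched 2.
Augmenting path A6→B1 (+1); matched 3.
Augmenting path A3→B2→A2→B6 (+1); matched 4.
No augmenting path remains; maximum matching = 4.
König certificate: {A2, A6, B2, B4} is a vertex cover of size 4 (every listed pair touches it), so no matching can be larger.

4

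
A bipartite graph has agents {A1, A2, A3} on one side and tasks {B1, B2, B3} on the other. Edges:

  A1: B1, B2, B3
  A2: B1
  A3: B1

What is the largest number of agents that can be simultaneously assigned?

2

Unit-capacity flow: source→left, listed edges, right→sink; max matching = max flow.
Augmenting path A1→B1 (+1); matched 1.
Augmenting path A2→B1→A1→B2 (+1); matched 2.
No augmenting path remains; maximum matching = 2.
König certificate: {A1, B1} is a vertex cover of size 2 (every listed pair touches it), so no matching can be larger.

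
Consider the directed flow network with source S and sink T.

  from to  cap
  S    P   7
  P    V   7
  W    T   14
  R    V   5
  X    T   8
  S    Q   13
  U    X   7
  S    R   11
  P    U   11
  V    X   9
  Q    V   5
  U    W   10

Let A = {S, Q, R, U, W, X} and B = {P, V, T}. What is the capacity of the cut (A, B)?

39

Edges leaving {S, Q, R, U, W, X}: S→P (7), Q→V (5), R→V (5), W→T (14), X→T (8).
Cut capacity = 7 + 5 + 5 + 14 + 8 = 39.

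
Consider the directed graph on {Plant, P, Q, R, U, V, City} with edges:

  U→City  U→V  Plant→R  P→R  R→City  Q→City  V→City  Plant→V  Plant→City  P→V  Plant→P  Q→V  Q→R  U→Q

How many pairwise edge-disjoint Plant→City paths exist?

Assign every edge capacity 1; by Menger, the answer equals the max flow.
Path Plant→City (+1); total 1.
Path Plant→R→City (+1); total 2.
Path Plant→V→City (+1); total 3.
No residual Plant→City path; max flow = 3.
Certifying cut of size 3: {Plant→City, R→City, V→City}.

3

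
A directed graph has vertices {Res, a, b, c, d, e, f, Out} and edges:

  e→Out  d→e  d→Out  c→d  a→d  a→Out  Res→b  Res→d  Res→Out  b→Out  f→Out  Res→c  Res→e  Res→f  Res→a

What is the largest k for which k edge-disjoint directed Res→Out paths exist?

Assign every edge capacity 1; by Menger, the answer equals the max flow.
Path Res→Out (+1); total 1.
Path Res→a→Out (+1); total 2.
Path Res→b→Out (+1); total 3.
Path Res→d→Out (+1); total 4.
Path Res→e→Out (+1); total 5.
Path Res→f→Out (+1); total 6.
No residual Res→Out path; max flow = 6.
Certifying cut of size 6: {Res→Out, Res→a, Res→b, Res→f, d→Out, e→Out}.

6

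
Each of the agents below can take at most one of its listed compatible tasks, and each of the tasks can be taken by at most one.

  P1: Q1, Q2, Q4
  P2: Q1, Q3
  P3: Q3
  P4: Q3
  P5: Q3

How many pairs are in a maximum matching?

3

Unit-capacity flow: source→left, listed edges, right→sink; max matching = max flow.
Augmenting path P1→Q1 (+1); matched 1.
Augmenting path P2→Q3 (+1); matched 2.
Augmenting path P3→Q3→P2→Q1→P1→Q2 (+1); matched 3.
No augmenting path remains; maximum matching = 3.
König certificate: {P1, P2, Q3} is a vertex cover of size 3 (every listed pair touches it), so no matching can be larger.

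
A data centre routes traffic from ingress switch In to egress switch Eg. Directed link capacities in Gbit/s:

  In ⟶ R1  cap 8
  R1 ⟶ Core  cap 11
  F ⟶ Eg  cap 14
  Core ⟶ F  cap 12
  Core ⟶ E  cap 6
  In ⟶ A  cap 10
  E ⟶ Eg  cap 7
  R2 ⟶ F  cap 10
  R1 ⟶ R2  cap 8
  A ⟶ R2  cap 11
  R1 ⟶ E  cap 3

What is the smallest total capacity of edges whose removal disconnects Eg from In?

18

Augment In→R1→E→Eg: bottleneck 3, flow now 3.
Augment In→A→R2→F→Eg: bottleneck 10, flow now 13.
Augment In→R1→Core→F→Eg: bottleneck 4, flow now 17.
Augment In→R1→Core→E→Eg: bottleneck 1, flow now 18.
No augmenting path remains; maximum flow = 18.
By max-flow min-cut, the minimum cut capacity equals the max flow.
In the residual graph, reachable from In: {In}.
Min-cut edges: In→A (10), In→R1 (8); capacity 10 + 8 = 18.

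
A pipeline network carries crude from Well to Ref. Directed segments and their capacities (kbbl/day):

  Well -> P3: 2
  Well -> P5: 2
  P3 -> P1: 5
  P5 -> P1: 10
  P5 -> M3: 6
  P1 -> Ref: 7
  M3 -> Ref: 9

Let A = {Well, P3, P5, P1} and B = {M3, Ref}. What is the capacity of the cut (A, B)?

13

Edges leaving {Well, P3, P5, P1}: P5→M3 (6), P1→Ref (7).
Cut capacity = 6 + 7 = 13.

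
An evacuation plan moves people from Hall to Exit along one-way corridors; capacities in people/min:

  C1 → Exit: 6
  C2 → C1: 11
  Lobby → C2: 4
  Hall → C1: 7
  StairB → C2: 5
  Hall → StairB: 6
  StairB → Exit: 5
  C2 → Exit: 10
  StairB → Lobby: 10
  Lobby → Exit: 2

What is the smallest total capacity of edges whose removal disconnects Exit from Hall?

12

Augment Hall→StairB→Exit: bottleneck 5, flow now 5.
Augment Hall→C1→Exit: bottleneck 6, flow now 11.
Augment Hall→StairB→Lobby→Exit: bottleneck 1, flow now 12.
No augmenting path remains; maximum flow = 12.
By max-flow min-cut, the minimum cut capacity equals the max flow.
In the residual graph, reachable from Hall: {Hall, C1}.
Min-cut edges: Hall→StairB (6), C1→Exit (6); capacity 6 + 6 = 12.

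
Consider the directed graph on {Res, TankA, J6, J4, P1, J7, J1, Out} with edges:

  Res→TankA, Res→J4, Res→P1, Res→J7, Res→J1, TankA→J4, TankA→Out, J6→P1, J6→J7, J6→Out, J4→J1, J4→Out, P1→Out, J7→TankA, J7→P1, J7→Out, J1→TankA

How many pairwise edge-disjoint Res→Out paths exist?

4

Assign every edge capacity 1; by Menger, the answer equals the max flow.
Path Res→TankA→Out (+1); total 1.
Path Res→J4→Out (+1); total 2.
Path Res→P1→Out (+1); total 3.
Path Res→J7→Out (+1); total 4.
No residual Res→Out path; max flow = 4.
Certifying cut of size 4: {J4→Out, Res→J7, Res→P1, TankA→Out}.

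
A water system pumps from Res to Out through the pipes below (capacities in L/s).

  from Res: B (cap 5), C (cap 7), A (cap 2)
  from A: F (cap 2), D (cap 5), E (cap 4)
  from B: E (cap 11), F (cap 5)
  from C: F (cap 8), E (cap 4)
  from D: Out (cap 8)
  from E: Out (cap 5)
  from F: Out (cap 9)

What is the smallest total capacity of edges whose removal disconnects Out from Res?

14

Augment Res→A→D→Out: bottleneck 2, flow now 2.
Augment Res→B→E→Out: bottleneck 5, flow now 7.
Augment Res→C→F→Out: bottleneck 7, flow now 14.
No augmenting path remains; maximum flow = 14.
By max-flow min-cut, the minimum cut capacity equals the max flow.
In the residual graph, reachable from Res: {Res}.
Min-cut edges: Res→A (2), Res→B (5), Res→C (7); capacity 2 + 5 + 7 = 14.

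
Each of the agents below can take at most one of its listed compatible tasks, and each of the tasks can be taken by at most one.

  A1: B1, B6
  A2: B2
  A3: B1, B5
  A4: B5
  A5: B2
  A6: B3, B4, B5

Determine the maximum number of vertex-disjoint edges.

5

Unit-capacity flow: source→left, listed edges, right→sink; max matching = max flow.
Augmenting path A1→B1 (+1); matched 1.
Augmenting path A2→B2 (+1); matched 2.
Augmenting path A3→B5 (+1); matched 3.
Augmenting path A6→B3 (+1); matched 4.
Augmenting path A4→B5→A3→B1→A1→B6 (+1); matched 5.
No augmenting path remains; maximum matching = 5.
König certificate: {A1, A3, A4, A6, B2} is a vertex cover of size 5 (every listed pair touches it), so no matching can be larger.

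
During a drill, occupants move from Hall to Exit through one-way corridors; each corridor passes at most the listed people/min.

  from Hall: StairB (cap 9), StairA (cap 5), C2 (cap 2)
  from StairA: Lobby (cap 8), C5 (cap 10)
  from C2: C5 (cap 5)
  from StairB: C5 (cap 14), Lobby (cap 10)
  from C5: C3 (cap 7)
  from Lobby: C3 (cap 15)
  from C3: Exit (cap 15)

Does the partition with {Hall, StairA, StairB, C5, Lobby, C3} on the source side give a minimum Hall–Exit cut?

Given cut capacity: 2 + 15 = 17.
Augment Hall→StairA→C5→C3→Exit: bottleneck 5, flow now 5.
Augment Hall→C2→C5→C3→Exit: bottleneck 2, flow now 7.
Augment Hall→StairB→Lobby→C3→Exit: bottleneck 8, flow now 15.
No augmenting path remains; maximum flow = 15.
In the residual graph, reachable from Hall: {Hall, StairA, C2, StairB, C5, Lobby, C3}.
Min-cut edges: C3→Exit (15); capacity 15 = 15.
Cut capacity 17 exceeds the max flow 15, so it is not minimum.

No — its capacity is 17, but the minimum cut has capacity 15.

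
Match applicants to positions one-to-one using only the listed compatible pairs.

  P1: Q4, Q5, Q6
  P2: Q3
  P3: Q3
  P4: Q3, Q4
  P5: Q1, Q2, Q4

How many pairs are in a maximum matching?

Unit-capacity flow: source→left, listed edges, right→sink; max matching = max flow.
Augmenting path P1→Q4 (+1); matched 1.
Augmenting path P2→Q3 (+1); matched 2.
Augmenting path P5→Q1 (+1); matched 3.
Augmenting path P4→Q4→P1→Q5 (+1); matched 4.
No augmenting path remains; maximum matching = 4.
König certificate: {P1, P4, P5, Q3} is a vertex cover of size 4 (every listed pair touches it), so no matching can be larger.

4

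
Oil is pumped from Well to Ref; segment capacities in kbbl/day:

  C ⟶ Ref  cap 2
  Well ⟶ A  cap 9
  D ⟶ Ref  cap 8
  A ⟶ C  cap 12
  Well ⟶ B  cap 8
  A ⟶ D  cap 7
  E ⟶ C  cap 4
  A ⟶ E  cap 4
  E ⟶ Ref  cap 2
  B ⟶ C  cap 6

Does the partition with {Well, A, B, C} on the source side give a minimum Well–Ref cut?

Given cut capacity: 7 + 4 + 2 = 13.
Augment Well→A→C→Ref: bottleneck 2, flow now 2.
Augment Well→A→D→Ref: bottleneck 7, flow now 9.
Augment Well→B→C→A→E→Ref: bottleneck 2, flow now 11. (uses reverse residual edge)
No augmenting path remains; maximum flow = 11.
In the residual graph, reachable from Well: {Well, B, C}.
Min-cut edges: Well→A (9), C→Ref (2); capacity 9 + 2 = 11.
Cut capacity 13 exceeds the max flow 11, so it is not minimum.

No — its capacity is 13, but the minimum cut has capacity 11.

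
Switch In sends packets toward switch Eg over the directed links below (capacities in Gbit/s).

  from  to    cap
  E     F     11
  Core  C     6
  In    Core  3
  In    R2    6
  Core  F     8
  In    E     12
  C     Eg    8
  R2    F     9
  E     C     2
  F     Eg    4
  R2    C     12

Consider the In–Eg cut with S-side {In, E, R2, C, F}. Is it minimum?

Given cut capacity: 3 + 8 + 4 = 15.
Augment In→Core→C→Eg: bottleneck 3, flow now 3.
Augment In→E→C→Eg: bottleneck 2, flow now 5.
Augment In→E→F→Eg: bottleneck 4, flow now 9.
Augment In→R2→C→Eg: bottleneck 3, flow now 12.
No augmenting path remains; maximum flow = 12.
In the residual graph, reachable from In: {In, Core, E, R2, C, F}.
Min-cut edges: C→Eg (8), F→Eg (4); capacity 8 + 4 = 12.
Cut capacity 15 exceeds the max flow 12, so it is not minimum.

No — its capacity is 15, but the minimum cut has capacity 12.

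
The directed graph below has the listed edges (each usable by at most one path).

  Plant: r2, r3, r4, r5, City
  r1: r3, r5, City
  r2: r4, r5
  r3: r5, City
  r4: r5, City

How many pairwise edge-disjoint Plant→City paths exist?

Assign every edge capacity 1; by Menger, the answer equals the max flow.
Path Plant→City (+1); total 1.
Path Plant→r3→City (+1); total 2.
Path Plant→r4→City (+1); total 3.
No residual Plant→City path; max flow = 3.
Certifying cut of size 3: {Plant→City, Plant→r3, r4→City}.

3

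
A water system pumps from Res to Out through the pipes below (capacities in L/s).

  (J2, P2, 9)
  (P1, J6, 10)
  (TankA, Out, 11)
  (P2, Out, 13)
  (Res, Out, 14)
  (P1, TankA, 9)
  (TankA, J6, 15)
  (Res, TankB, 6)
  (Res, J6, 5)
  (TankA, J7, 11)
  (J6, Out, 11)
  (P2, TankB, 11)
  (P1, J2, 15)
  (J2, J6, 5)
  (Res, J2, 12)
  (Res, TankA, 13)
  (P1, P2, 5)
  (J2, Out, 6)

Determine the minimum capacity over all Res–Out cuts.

44

Augment Res→Out: bottleneck 14, flow now 14.
Augment Res→J2→Out: bottleneck 6, flow now 20.
Augment Res→TankA→Out: bottleneck 11, flow now 31.
Augment Res→J6→Out: bottleneck 5, flow now 36.
Augment Res→J2→P2→Out: bottleneck 6, flow now 42.
Augment Res→TankA→J6→Out: bottleneck 2, flow now 44.
No augmenting path remains; maximum flow = 44.
By max-flow min-cut, the minimum cut capacity equals the max flow.
In the residual graph, reachable from Res: {Res, TankB}.
Min-cut edges: Res→J2 (12), Res→TankA (13), Res→J6 (5), Res→Out (14); capacity 12 + 13 + 5 + 14 = 44.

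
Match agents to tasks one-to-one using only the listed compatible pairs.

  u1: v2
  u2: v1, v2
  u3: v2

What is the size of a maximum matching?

Unit-capacity flow: source→left, listed edges, right→sink; max matching = max flow.
Augmenting path u1→v2 (+1); matched 1.
Augmenting path u2→v1 (+1); matched 2.
No augmenting path remains; maximum matching = 2.
König certificate: {u2, v2} is a vertex cover of size 2 (every listed pair touches it), so no matching can be larger.

2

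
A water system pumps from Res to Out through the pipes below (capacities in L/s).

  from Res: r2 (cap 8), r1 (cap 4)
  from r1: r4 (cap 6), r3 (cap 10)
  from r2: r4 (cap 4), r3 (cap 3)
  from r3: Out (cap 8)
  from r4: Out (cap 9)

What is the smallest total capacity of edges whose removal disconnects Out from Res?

Augment Res→r1→r3→Out: bottleneck 4, flow now 4.
Augment Res→r2→r3→Out: bottleneck 3, flow now 7.
Augment Res→r2→r4→Out: bottleneck 4, flow now 11.
No augmenting path remains; maximum flow = 11.
By max-flow min-cut, the minimum cut capacity equals the max flow.
In the residual graph, reachable from Res: {Res, r2}.
Min-cut edges: Res→r1 (4), r2→r3 (3), r2→r4 (4); capacity 4 + 3 + 4 = 11.

11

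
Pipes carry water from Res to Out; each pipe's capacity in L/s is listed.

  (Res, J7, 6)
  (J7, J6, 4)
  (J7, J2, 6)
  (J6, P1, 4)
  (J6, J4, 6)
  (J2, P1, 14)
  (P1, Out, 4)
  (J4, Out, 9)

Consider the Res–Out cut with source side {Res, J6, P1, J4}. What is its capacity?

Edges leaving {Res, J6, P1, J4}: Res→J7 (6), P1→Out (4), J4→Out (9).
Cut capacity = 6 + 4 + 9 = 19.

19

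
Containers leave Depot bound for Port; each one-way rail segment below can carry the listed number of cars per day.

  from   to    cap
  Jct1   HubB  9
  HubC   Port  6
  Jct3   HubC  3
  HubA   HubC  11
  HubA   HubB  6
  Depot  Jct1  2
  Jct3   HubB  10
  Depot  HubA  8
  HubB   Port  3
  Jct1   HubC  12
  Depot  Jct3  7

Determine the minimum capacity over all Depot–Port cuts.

Augment Depot→Jct1→HubB→Port: bottleneck 2, flow now 2.
Augment Depot→HubA→HubB→Port: bottleneck 1, flow now 3.
Augment Depot→HubA→HubC→Port: bottleneck 6, flow now 9.
No augmenting path remains; maximum flow = 9.
By max-flow min-cut, the minimum cut capacity equals the max flow.
In the residual graph, reachable from Depot: {Depot, Jct1, HubA, Jct3, HubB, HubC}.
Min-cut edges: HubB→Port (3), HubC→Port (6); capacity 3 + 6 = 9.

9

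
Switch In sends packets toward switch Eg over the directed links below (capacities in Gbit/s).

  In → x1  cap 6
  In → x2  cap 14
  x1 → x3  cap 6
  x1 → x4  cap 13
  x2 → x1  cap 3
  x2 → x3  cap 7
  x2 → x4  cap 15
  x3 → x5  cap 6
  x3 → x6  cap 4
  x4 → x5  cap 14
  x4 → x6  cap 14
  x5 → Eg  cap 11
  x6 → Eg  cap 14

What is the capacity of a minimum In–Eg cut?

20

Augment In→x1→x3→x5→Eg: bottleneck 6, flow now 6.
Augment In→x2→x3→x6→Eg: bottleneck 4, flow now 10.
Augment In→x2→x4→x5→Eg: bottleneck 5, flow now 15.
Augment In→x2→x4→x6→Eg: bottleneck 5, flow now 20.
No augmenting path remains; maximum flow = 20.
By max-flow min-cut, the minimum cut capacity equals the max flow.
In the residual graph, reachable from In: {In}.
Min-cut edges: In→x1 (6), In→x2 (14); capacity 6 + 14 = 20.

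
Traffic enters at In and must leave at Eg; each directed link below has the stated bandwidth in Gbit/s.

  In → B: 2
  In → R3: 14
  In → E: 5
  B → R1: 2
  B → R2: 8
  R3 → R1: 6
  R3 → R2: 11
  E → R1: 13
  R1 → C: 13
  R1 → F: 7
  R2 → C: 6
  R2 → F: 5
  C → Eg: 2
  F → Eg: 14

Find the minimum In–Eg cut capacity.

14

Augment In→B→R1→C→Eg: bottleneck 2, flow now 2.
Augment In→R3→R1→F→Eg: bottleneck 6, flow now 8.
Augment In→R3→R2→F→Eg: bottleneck 5, flow now 13.
Augment In→E→R1→F→Eg: bottleneck 1, flow now 14.
No augmenting path remains; maximum flow = 14.
By max-flow min-cut, the minimum cut capacity equals the max flow.
In the residual graph, reachable from In: {In, B, R3, E, R1, R2, C}.
Min-cut edges: R1→F (7), R2→F (5), C→Eg (2); capacity 7 + 5 + 2 = 14.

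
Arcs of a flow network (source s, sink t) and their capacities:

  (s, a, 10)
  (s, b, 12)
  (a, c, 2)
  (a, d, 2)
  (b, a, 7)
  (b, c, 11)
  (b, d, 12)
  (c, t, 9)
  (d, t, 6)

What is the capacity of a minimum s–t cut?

Augment s→a→c→t: bottleneck 2, flow now 2.
Augment s→a→d→t: bottleneck 2, flow now 4.
Augment s→b→c→t: bottleneck 7, flow now 11.
Augment s→b→d→t: bottleneck 4, flow now 15.
No augmenting path remains; maximum flow = 15.
By max-flow min-cut, the minimum cut capacity equals the max flow.
In the residual graph, reachable from s: {s, a, b, c, d}.
Min-cut edges: c→t (9), d→t (6); capacity 9 + 6 = 15.

15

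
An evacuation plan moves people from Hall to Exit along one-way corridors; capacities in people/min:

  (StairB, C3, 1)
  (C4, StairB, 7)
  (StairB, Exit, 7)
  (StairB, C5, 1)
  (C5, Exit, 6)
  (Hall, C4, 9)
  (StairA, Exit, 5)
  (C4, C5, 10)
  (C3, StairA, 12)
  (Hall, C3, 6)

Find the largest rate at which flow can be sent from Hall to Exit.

14

Augment Hall→C4→C5→Exit: bottleneck 6, flow now 6.
Augment Hall→C4→StairB→Exit: bottleneck 3, flow now 9.
Augment Hall→C3→StairA→Exit: bottleneck 5, flow now 14.
No augmenting path remains; maximum flow = 14.
In the residual graph, reachable from Hall: {Hall, C3, StairA}.
Min-cut edges: Hall→C4 (9), StairA→Exit (5); capacity 9 + 5 = 14.
This cut is saturated, so no flow can exceed 14.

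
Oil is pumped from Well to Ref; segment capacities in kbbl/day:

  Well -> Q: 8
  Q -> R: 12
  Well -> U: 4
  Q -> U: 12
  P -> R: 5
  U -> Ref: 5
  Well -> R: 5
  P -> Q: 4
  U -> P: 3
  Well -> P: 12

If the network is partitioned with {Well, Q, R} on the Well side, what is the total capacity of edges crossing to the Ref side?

28

Edges leaving {Well, Q, R}: Well→P (12), Well→U (4), Q→U (12).
Cut capacity = 12 + 4 + 12 = 28.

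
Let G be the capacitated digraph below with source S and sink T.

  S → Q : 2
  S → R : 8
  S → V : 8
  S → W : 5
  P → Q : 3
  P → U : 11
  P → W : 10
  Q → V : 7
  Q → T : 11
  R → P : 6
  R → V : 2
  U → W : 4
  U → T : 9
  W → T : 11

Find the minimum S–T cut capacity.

13

Augment S→Q→T: bottleneck 2, flow now 2.
Augment S→W→T: bottleneck 5, flow now 7.
Augment S→R→P→Q→T: bottleneck 3, flow now 10.
Augment S→R→P→U→T: bottleneck 3, flow now 13.
No augmenting path remains; maximum flow = 13.
By max-flow min-cut, the minimum cut capacity equals the max flow.
In the residual graph, reachable from S: {S, R, V}.
Min-cut edges: S→Q (2), S→W (5), R→P (6); capacity 2 + 5 + 6 = 13.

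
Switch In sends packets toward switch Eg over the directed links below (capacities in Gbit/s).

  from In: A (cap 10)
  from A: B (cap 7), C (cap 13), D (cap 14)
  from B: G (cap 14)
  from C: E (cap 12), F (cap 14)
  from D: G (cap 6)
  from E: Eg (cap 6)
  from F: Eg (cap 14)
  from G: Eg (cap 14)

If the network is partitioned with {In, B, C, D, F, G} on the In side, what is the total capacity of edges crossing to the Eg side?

50

Edges leaving {In, B, C, D, F, G}: In→A (10), C→E (12), F→Eg (14), G→Eg (14).
Cut capacity = 10 + 12 + 14 + 14 = 50.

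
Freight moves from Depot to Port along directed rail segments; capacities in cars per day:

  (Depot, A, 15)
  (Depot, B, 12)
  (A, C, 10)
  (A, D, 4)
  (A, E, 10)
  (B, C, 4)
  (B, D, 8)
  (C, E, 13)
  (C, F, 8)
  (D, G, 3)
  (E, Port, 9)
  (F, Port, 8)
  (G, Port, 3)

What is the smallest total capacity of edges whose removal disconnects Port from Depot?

Augment Depot→A→E→Port: bottleneck 9, flow now 9.
Augment Depot→A→C→F→Port: bottleneck 6, flow now 15.
Augment Depot→B→C→F→Port: bottleneck 2, flow now 17.
Augment Depot→B→D→G→Port: bottleneck 3, flow now 20.
No augmenting path remains; maximum flow = 20.
By max-flow min-cut, the minimum cut capacity equals the max flow.
In the residual graph, reachable from Depot: {Depot, A, B, C, D, E}.
Min-cut edges: C→F (8), D→G (3), E→Port (9); capacity 8 + 3 + 9 = 20.

20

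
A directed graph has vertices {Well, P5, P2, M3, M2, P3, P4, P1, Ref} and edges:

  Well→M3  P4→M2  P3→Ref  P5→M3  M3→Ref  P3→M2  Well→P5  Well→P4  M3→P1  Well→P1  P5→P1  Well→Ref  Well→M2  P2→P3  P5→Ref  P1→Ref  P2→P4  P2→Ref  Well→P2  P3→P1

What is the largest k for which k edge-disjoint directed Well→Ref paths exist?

5

Assign every edge capacity 1; by Menger, the answer equals the max flow.
Path Well→Ref (+1); total 1.
Path Well→P5→Ref (+1); total 2.
Path Well→P2→Ref (+1); total 3.
Path Well→M3→Ref (+1); total 4.
Path Well→P1→Ref (+1); total 5.
No residual Well→Ref path; max flow = 5.
Certifying cut of size 5: {Well→M3, Well→P1, Well→P2, Well→P5, Well→Ref}.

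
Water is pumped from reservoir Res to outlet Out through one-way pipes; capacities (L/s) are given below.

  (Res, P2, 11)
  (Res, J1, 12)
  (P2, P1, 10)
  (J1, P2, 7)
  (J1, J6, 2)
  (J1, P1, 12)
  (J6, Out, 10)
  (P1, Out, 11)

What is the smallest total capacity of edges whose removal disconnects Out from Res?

13

Augment Res→P2→P1→Out: bottleneck 10, flow now 10.
Augment Res→J1→J6→Out: bottleneck 2, flow now 12.
Augment Res→J1→P1→Out: bottleneck 1, flow now 13.
No augmenting path remains; maximum flow = 13.
By max-flow min-cut, the minimum cut capacity equals the max flow.
In the residual graph, reachable from Res: {Res, P2, J1, P1}.
Min-cut edges: J1→J6 (2), P1→Out (11); capacity 2 + 11 = 13.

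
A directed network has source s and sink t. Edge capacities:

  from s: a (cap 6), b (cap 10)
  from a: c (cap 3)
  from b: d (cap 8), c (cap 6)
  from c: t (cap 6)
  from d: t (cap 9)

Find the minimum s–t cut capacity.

13

Augment s→a→c→t: bottleneck 3, flow now 3.
Augment s→b→c→t: bottleneck 3, flow now 6.
Augment s→b→d→t: bottleneck 7, flow now 13.
No augmenting path remains; maximum flow = 13.
By max-flow min-cut, the minimum cut capacity equals the max flow.
In the residual graph, reachable from s: {s, a}.
Min-cut edges: s→b (10), a→c (3); capacity 10 + 3 = 13.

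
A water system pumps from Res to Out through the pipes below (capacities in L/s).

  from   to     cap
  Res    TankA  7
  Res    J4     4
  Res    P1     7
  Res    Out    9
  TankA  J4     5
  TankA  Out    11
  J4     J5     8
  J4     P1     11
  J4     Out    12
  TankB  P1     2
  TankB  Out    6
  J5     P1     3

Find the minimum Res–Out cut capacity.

20

Augment Res→Out: bottleneck 9, flow now 9.
Augment Res→TankA→Out: bottleneck 7, flow now 16.
Augment Res→J4→Out: bottleneck 4, flow now 20.
No augmenting path remains; maximum flow = 20.
By max-flow min-cut, the minimum cut capacity equals the max flow.
In the residual graph, reachable from Res: {Res, P1}.
Min-cut edges: Res→TankA (7), Res→J4 (4), Res→Out (9); capacity 7 + 4 + 9 = 20.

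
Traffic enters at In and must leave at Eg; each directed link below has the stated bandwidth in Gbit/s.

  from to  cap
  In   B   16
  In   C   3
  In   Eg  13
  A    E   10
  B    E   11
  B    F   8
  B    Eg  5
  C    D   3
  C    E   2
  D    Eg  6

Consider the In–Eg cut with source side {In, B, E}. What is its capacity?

Edges leaving {In, B, E}: In→C (3), In→Eg (13), B→F (8), B→Eg (5).
Cut capacity = 3 + 13 + 8 + 5 = 29.

29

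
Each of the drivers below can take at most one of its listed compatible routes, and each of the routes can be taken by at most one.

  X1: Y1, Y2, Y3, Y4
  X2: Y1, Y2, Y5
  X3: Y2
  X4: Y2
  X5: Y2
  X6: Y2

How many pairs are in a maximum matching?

3

Unit-capacity flow: source→left, listed edges, right→sink; max matching = max flow.
Augmenting path X1→Y1 (+1); matched 1.
Augmenting path X2→Y2 (+1); matched 2.
Augmenting path X3→Y2→X2→Y5 (+1); matched 3.
No augmenting path remains; maximum matching = 3.
König certificate: {X1, X2, Y2} is a vertex cover of size 3 (every listed pair touches it), so no matching can be larger.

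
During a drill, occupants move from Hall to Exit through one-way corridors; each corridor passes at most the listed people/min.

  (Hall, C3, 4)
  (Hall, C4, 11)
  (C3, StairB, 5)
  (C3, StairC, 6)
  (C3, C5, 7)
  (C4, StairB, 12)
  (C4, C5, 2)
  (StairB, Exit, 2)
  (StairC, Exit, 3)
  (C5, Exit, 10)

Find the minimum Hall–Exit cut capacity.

8

Augment Hall→C3→StairB→Exit: bottleneck 2, flow now 2.
Augment Hall→C3→StairC→Exit: bottleneck 2, flow now 4.
Augment Hall→C4→C5→Exit: bottleneck 2, flow now 6.
Augment Hall→C4→StairB→C3→StairC→Exit: bottleneck 1, flow now 7. (uses reverse residual edge)
Augment Hall→C4→StairB→C3→C5→Exit: bottleneck 1, flow now 8. (uses reverse residual edge)
No augmenting path remains; maximum flow = 8.
By max-flow min-cut, the minimum cut capacity equals the max flow.
In the residual graph, reachable from Hall: {Hall, C4, StairB}.
Min-cut edges: Hall→C3 (4), C4→C5 (2), StairB→Exit (2); capacity 4 + 2 + 2 = 8.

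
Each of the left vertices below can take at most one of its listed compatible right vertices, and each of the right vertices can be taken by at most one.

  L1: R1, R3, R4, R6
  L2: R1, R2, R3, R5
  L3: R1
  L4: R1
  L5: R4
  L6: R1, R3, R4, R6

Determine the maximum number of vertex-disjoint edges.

5

Unit-capacity flow: source→left, listed edges, right→sink; max matching = max flow.
Augmenting path L1→R1 (+1); matched 1.
Augmenting path L2→R2 (+1); matched 2.
Augmenting path L5→R4 (+1); matched 3.
Augmenting path L6→R3 (+1); matched 4.
Augmenting path L3→R1→L1→R6 (+1); matched 5.
No augmenting path remains; maximum matching = 5.
König certificate: {L1, L2, L5, L6, R1} is a vertex cover of size 5 (every listed pair touches it), so no matching can be larger.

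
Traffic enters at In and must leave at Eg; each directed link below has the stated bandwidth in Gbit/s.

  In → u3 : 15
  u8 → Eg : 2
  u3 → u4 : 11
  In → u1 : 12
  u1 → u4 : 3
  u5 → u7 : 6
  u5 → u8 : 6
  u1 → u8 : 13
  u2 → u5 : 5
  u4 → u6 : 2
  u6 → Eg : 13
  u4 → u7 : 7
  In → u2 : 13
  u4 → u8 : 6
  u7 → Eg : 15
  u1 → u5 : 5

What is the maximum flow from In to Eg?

17

Augment In→u1→u8→Eg: bottleneck 2, flow now 2.
Augment In→u1→u4→u6→Eg: bottleneck 2, flow now 4.
Augment In→u1→u4→u7→Eg: bottleneck 1, flow now 5.
Augment In→u1→u5→u7→Eg: bottleneck 5, flow now 10.
Augment In→u2→u5→u7→Eg: bottleneck 1, flow now 11.
Augment In→u3→u4→u7→Eg: bottleneck 6, flow now 17.
No augmenting path remains; maximum flow = 17.
In the residual graph, reachable from In: {In, u1, u2, u3, u4, u5, u8}.
Min-cut edges: u4→u6 (2), u4→u7 (7), u5→u7 (6), u8→Eg (2); capacity 2 + 7 + 6 + 2 = 17.
This cut is saturated, so no flow can exceed 17.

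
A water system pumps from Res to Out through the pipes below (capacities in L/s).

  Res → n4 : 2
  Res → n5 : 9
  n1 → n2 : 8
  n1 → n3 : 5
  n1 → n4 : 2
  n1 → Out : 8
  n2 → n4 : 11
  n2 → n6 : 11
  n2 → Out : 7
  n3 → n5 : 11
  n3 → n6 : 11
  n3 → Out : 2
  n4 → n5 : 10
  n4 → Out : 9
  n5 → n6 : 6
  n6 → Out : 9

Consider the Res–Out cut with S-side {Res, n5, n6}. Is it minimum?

Given cut capacity: 2 + 9 = 11.
Augment Res→n4→Out: bottleneck 2, flow now 2.
Augment Res→n5→n6→Out: bottleneck 6, flow now 8.
No augmenting path remains; maximum flow = 8.
In the residual graph, reachable from Res: {Res, n5}.
Min-cut edges: Res→n4 (2), n5→n6 (6); capacity 2 + 6 = 8.
Cut capacity 11 exceeds the max flow 8, so it is not minimum.

No — its capacity is 11, but the minimum cut has capacity 8.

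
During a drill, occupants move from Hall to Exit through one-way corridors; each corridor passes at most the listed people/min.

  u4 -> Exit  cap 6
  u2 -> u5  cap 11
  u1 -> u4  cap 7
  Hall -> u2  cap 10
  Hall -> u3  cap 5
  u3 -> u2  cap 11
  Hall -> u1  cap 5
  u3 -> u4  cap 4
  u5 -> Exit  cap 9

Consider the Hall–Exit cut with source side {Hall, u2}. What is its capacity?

Edges leaving {Hall, u2}: Hall→u1 (5), Hall→u3 (5), u2→u5 (11).
Cut capacity = 5 + 5 + 11 = 21.

21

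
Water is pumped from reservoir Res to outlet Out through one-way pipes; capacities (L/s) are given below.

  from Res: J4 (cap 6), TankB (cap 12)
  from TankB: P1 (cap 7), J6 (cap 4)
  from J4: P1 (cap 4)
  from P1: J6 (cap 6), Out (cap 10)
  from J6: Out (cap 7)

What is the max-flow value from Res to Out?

Augment Res→TankB→P1→Out: bottleneck 7, flow now 7.
Augment Res→TankB→J6→Out: bottleneck 4, flow now 11.
Augment Res→J4→P1→Out: bottleneck 3, flow now 14.
Augment Res→J4→P1→J6→Out: bottleneck 1, flow now 15.
No augmenting path remains; maximum flow = 15.
In the residual graph, reachable from Res: {Res, TankB, J4}.
Min-cut edges: TankB→P1 (7), TankB→J6 (4), J4→P1 (4); capacity 7 + 4 + 4 = 15.
This cut is saturated, so no flow can exceed 15.

15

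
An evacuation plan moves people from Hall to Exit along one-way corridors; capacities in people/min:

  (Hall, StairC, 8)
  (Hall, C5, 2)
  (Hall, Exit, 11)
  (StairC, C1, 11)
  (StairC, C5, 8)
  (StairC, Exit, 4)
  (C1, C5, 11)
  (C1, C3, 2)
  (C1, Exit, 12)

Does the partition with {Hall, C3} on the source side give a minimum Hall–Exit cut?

Given cut capacity: 8 + 2 + 11 = 21.
Augment Hall→Exit: bottleneck 11, flow now 11.
Augment Hall→StairC→Exit: bottleneck 4, flow now 15.
Augment Hall→StairC→C1→Exit: bottleneck 4, flow now 19.
No augmenting path remains; maximum flow = 19.
In the residual graph, reachable from Hall: {Hall, C5}.
Min-cut edges: Hall→StairC (8), Hall→Exit (11); capacity 8 + 11 = 19.
Cut capacity 21 exceeds the max flow 19, so it is not minimum.

No — its capacity is 21, but the minimum cut has capacity 19.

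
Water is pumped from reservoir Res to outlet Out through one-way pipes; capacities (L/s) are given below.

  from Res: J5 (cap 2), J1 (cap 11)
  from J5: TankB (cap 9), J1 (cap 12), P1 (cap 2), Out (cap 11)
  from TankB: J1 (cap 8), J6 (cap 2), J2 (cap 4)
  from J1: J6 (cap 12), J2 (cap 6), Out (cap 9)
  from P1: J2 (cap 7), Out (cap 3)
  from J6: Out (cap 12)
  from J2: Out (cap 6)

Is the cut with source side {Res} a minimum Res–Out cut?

Yes — it is a minimum cut (capacity 13).

Given cut capacity: 2 + 11 = 13.
Augment Res→J5→Out: bottleneck 2, flow now 2.
Augment Res→J1→Out: bottleneck 9, flow now 11.
Augment Res→J1→J6→Out: bottleneck 2, flow now 13.
No augmenting path remains; maximum flow = 13.
Cut capacity 13 equals the max flow, so it is a minimum cut.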